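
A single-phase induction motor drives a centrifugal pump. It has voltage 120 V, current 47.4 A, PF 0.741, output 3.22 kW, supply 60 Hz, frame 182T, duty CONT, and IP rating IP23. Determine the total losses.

P_in = V·I·cosφ = 120×47.4×0.741 = 4215 W
P_out = 3220 W
Losses = P_in − P_out = 4215 − 3220 = 995 W

995 W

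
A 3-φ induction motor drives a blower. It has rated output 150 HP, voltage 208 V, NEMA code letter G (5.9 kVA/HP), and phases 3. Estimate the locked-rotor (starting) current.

2460 A

S_LR = 5.9 × 150 = 885 kVA
I_LR = S_LR/(√3·V_L) = 885000/(1.732×208) = 2460 A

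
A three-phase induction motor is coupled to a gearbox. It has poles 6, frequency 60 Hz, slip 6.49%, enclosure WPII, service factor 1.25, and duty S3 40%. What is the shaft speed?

n_s = 120f/p = 120×60/6 = 1200 rpm
n = n_s(1 − s) = 1200 × (1 − 0.0649) = 1122 rpm

1122 rpm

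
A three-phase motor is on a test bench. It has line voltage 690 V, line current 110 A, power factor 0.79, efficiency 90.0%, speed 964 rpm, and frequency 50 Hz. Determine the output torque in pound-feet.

P_in = √3·V·I·cosφ = 1.732 × 690 × 110 × 0.79 = 103852 W
P_out = η·P_in = 0.9 × 103852 = 93467 W
n = 964 rpm
ω = 2π×964/60 = 100.9 rad/s
τ = P_out/ω = 93467/100.9 = 926.3 N·m
In lb·ft: 926.3/1.356 = 683 lb·ft

683 lb·ft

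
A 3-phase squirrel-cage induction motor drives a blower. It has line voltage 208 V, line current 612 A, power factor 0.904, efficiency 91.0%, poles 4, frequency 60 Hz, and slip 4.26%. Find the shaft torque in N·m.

1010 N·m

P_in = √3·V·I·cosφ = 1.732 × 208 × 612 × 0.904 = 199311 W
P_out = η·P_in = 0.91 × 199311 = 181373 W
n_s = 120×60/4 = 1800 rpm; n = 1800×(1−0.0426) = 1723 rpm
ω = 2π×1723/60 = 180.4 rad/s
τ = P_out/ω = 181373/180.4 = 1010 N·m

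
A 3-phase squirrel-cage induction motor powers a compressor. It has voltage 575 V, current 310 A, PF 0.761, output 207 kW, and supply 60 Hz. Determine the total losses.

27900 W

P_in = √3·V·I·cosφ = 1.732×575×310×0.761 = 234943 W
P_out = 207000 W
Losses = P_in − P_out = 234943 − 207000 = 27943 W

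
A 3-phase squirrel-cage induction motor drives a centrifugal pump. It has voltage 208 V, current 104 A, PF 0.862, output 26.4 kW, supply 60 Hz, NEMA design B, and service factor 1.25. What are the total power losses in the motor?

5900 W

P_in = √3·V·I·cosφ = 1.732×208×104×0.862 = 32296 W
P_out = 26400 W
Losses = P_in − P_out = 32296 − 26400 = 5896 W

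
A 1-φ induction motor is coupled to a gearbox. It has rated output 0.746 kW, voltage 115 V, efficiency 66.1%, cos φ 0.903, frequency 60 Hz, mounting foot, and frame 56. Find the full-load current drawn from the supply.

10.9 A

P_out = 0.746 kW = 746 W
P_in = P_out / η = 746 / 0.661 = 1129 W
I = P_in / (V·cosφ) = 1129 / (115 × 0.903) = 10.9 A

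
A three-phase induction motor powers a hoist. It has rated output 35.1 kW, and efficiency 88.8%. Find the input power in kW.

P_out = 35100 W
P_in = P_out/η = 35100/0.888 = 39527 W = 39.5 kW

39.5 kW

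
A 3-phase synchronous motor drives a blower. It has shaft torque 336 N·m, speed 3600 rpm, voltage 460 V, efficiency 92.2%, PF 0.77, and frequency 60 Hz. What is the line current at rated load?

ω = 2π×3600/60 = 377 rad/s; P_out = τω = 336 × 377 = 126672 W
P_in = P_out / η = 126672 / 0.922 = 137388 W
I_L = P_in / (√3·V_L·cosφ) = 137388 / (1.732 × 460 × 0.77) = 224 A

224 A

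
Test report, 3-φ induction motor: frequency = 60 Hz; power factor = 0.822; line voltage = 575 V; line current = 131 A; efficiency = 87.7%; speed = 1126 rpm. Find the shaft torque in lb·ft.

P_in = √3·V·I·cosφ = 1.732 × 575 × 131 × 0.822 = 107241 W
P_out = η·P_in = 0.877 × 107241 = 94050 W
n = 1126 rpm
ω = 2π×1126/60 = 117.9 rad/s
τ = P_out/ω = 94050/117.9 = 797.7 N·m
In lb·ft: 797.7/1.356 = 588 lb·ft

588 lb·ft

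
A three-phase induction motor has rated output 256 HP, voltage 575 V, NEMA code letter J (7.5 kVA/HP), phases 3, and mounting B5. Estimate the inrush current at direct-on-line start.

1930 A

S_LR = 7.5 × 256 = 1920 kVA
I_LR = S_LR/(√3·V_L) = 1920000/(1.732×575) = 1930 A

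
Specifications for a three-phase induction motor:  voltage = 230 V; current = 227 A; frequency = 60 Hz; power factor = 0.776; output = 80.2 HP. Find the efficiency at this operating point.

P_out = 80.2 × 746 = 59829 W
P_in = √3·V_L·I_L·cosφ = 1.732 × 230 × 227 × 0.776 = 70172 W
η = P_out / P_in = 59829 / 70172 = 0.853 = 85.3%

85.3 %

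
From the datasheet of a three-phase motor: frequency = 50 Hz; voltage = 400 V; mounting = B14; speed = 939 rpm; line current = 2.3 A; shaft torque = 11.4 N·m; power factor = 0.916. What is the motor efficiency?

76.8 %

ω = 2π × 939/60 = 98.33 rad/s; P_out = τω = 11.4 × 98.33 = 1121 W
P_in = √3·V_L·I_L·cosφ = 1.732 × 400 × 2.3 × 0.916 = 1460 W
η = P_out / P_in = 1121 / 1460 = 0.768 = 76.8%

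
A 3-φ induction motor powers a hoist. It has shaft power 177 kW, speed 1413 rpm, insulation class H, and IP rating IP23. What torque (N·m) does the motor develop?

1200 N·m

ω = 2π × 1413/60 = 148 rad/s
τ = P/ω = 177000/148 = 1200 N·m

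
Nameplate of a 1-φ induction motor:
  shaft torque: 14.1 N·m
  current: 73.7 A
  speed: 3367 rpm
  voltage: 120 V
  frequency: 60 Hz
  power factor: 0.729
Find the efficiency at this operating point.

ω = 2π × 3367/60 = 352.6 rad/s; P_out = τω = 14.1 × 352.6 = 4972 W
P_in = V·I·cosφ = 120 × 73.7 × 0.729 = 6447 W
η = P_out / P_in = 4972 / 6447 = 0.771 = 77.1%

77.1 %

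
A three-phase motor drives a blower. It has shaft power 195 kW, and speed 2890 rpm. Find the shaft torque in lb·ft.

ω = 2π × 2890/60 = 302.6 rad/s
τ = P/ω = 195000/302.6 = 644.4 N·m
In lb·ft: 644.4/1.356 = 475 lb·ft

475 lb·ft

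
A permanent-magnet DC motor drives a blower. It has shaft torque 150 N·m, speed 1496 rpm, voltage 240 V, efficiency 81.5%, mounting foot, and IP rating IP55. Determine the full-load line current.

ω = 2π×1496/60 = 156.7 rad/s; P_out = τω = 150 × 156.7 = 23505 W
P_in = P_out / η = 23505 / 0.815 = 28840 W
I = P_in / V = 28840 / 240 = 120 A

120 A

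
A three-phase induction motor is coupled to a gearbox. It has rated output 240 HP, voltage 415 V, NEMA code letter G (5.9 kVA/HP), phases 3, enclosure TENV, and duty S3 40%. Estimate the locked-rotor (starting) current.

S_LR = 5.9 × 240 = 1416 kVA
I_LR = S_LR/(√3·V_L) = 1416000/(1.732×415) = 1970 A

1970 A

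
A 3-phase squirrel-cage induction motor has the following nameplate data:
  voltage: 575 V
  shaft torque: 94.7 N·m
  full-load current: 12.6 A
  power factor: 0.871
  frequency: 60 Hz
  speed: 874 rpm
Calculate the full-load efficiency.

ω = 2π × 874/60 = 91.53 rad/s; P_out = τω = 94.7 × 91.53 = 8668 W
P_in = √3·V_L·I_L·cosφ = 1.732 × 575 × 12.6 × 0.871 = 10930 W
η = P_out / P_in = 8668 / 10930 = 0.793 = 79.3%

79.3 %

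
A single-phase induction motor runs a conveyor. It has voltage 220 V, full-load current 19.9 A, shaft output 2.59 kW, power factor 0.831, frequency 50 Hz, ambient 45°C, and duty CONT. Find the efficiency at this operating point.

71.2 %

P_out = 2.59 kW = 2590 W
P_in = V·I·cosφ = 220 × 19.9 × 0.831 = 3638 W
η = P_out / P_in = 2590 / 3638 = 0.712 = 71.2%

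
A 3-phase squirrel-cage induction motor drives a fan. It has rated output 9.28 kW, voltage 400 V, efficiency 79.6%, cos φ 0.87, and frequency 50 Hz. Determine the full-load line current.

19.3 A

P_out = 9.28 kW = 9280 W
P_in = P_out / η = 9280 / 0.796 = 11658 W
I_L = P_in / (√3·V_L·cosφ) = 11658 / (1.732 × 400 × 0.87) = 19.3 A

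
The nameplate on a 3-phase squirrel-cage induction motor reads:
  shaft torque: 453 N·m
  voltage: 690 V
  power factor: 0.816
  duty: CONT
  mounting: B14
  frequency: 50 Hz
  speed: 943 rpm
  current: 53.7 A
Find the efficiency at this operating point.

85.4 %

ω = 2π × 943/60 = 98.75 rad/s; P_out = τω = 453 × 98.75 = 44734 W
P_in = √3·V_L·I_L·cosφ = 1.732 × 690 × 53.7 × 0.816 = 52367 W
η = P_out / P_in = 44734 / 52367 = 0.854 = 85.4%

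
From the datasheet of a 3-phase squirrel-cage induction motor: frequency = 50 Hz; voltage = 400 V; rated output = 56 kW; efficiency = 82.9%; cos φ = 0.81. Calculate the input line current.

P_out = 56 kW = 56000 W
P_in = P_out / η = 56000 / 0.829 = 67551 W
I_L = P_in / (√3·V_L·cosφ) = 67551 / (1.732 × 400 × 0.81) = 120 A

120 A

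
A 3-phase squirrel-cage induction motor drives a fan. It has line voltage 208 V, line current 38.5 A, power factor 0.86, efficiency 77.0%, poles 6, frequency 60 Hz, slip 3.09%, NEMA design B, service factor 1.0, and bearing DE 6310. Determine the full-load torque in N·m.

75.4 N·m

P_in = √3·V·I·cosφ = 1.732 × 208 × 38.5 × 0.86 = 11928 W
P_out = η·P_in = 0.77 × 11928 = 9185 W
n_s = 120×60/6 = 1200 rpm; n = 1200×(1−0.0309) = 1163 rpm
ω = 2π×1163/60 = 121.8 rad/s
τ = P_out/ω = 9185/121.8 = 75.4 N·m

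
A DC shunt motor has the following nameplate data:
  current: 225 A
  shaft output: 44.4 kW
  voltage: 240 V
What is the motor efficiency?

82.2 %

P_out = 44.4 kW = 44400 W
P_in = V·I = 240 × 225 = 54000 W
η = P_out / P_in = 44400 / 54000 = 0.822 = 82.2%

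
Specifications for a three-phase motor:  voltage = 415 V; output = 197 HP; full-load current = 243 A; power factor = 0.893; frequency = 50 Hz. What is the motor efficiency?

P_out = 197 × 746 = 146962 W
P_in = √3·V_L·I_L·cosφ = 1.732 × 415 × 243 × 0.893 = 155975 W
η = P_out / P_in = 146962 / 155975 = 0.942 = 94.2%

94.2 %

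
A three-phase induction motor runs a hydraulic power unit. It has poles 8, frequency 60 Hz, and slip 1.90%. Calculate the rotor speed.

883 rpm

n_s = 120f/p = 120×60/8 = 900 rpm
n = n_s(1 − s) = 900 × (1 − 0.019) = 883 rpm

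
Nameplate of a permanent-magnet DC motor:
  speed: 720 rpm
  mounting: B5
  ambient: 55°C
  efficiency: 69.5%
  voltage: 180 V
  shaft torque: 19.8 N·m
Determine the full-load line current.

11.9 A

ω = 2π×720/60 = 75.4 rad/s; P_out = τω = 19.8 × 75.4 = 1493 W
P_in = P_out / η = 1493 / 0.695 = 2148 W
I = P_in / V = 2148 / 180 = 11.9 A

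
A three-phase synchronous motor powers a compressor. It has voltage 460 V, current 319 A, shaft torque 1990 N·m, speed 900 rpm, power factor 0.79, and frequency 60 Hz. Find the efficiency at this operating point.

93.4 %

ω = 2π × 900/60 = 94.25 rad/s; P_out = τω = 1990 × 94.25 = 187558 W
P_in = √3·V_L·I_L·cosφ = 1.732 × 460 × 319 × 0.79 = 200781 W
η = P_out / P_in = 187558 / 200781 = 0.934 = 93.4%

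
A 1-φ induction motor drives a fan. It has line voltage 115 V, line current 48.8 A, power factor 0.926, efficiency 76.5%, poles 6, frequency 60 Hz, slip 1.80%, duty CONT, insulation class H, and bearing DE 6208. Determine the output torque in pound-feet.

P_in = V·I·cosφ = 115 × 48.8 × 0.926 = 5197 W
P_out = η·P_in = 0.765 × 5197 = 3976 W
n_s = 120×60/6 = 1200 rpm; n = 1200×(1−0.018) = 1178 rpm
ω = 2π×1178/60 = 123.4 rad/s
τ = P_out/ω = 3976/123.4 = 32.22 N·m
In lb·ft: 32.22/1.356 = 23.8 lb·ft

23.8 lb·ft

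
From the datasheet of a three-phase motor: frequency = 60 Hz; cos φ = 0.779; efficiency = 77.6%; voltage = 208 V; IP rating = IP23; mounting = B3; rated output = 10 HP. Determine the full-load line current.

P_out = 10 × 746 = 7460 W
P_in = P_out / η = 7460 / 0.776 = 9613 W
I_L = P_in / (√3·V_L·cosφ) = 9613 / (1.732 × 208 × 0.779) = 34.3 A

34.3 A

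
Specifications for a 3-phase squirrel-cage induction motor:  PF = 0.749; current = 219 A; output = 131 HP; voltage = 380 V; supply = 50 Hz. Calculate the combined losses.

10.2 kW

P_in = √3·V·I·cosφ = 1.732×380×219×0.749 = 107959 W
P_out = 131×746 = 97726 W
Losses = P_in − P_out = 107959 − 97726 = 10233 W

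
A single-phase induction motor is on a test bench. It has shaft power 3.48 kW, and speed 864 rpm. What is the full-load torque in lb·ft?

28.4 lb·ft

ω = 2π × 864/60 = 90.48 rad/s
τ = P/ω = 3480/90.48 = 38.46 N·m
In lb·ft: 38.46/1.356 = 28.4 lb·ft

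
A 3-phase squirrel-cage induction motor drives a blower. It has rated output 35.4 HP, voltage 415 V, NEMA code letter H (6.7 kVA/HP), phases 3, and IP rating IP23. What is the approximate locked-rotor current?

S_LR = 6.7 × 35.4 = 237.18 kVA
I_LR = S_LR/(√3·V_L) = 237180/(1.732×415) = 330 A

330 A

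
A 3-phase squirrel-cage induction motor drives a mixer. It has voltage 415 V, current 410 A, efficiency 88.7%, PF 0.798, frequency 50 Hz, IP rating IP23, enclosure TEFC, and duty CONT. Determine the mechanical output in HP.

P_in = √3·V·I·cosφ = 1.732 × 415 × 410 × 0.798 = 235170 W
P_out = η·P_in = 0.887 × 235170 = 208596 W
= 208596/746 = 280 HP

280 HP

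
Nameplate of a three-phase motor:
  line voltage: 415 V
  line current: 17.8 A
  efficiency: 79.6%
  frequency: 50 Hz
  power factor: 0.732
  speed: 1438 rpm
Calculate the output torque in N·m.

P_in = √3·V·I·cosφ = 1.732 × 415 × 17.8 × 0.732 = 9365 W
P_out = η·P_in = 0.796 × 9365 = 7455 W
n = 1438 rpm
ω = 2π×1438/60 = 150.6 rad/s
τ = P_out/ω = 7455/150.6 = 49.5 N·m

49.5 N·m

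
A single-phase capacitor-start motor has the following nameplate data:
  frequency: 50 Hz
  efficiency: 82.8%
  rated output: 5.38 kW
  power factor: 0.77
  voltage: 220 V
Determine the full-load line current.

P_out = 5.38 kW = 5380 W
P_in = P_out / η = 5380 / 0.828 = 6498 W
I = P_in / (V·cosφ) = 6498 / (220 × 0.77) = 38.4 A

38.4 A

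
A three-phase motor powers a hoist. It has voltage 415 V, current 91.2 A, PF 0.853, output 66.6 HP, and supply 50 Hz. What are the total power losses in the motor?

P_in = √3·V·I·cosφ = 1.732×415×91.2×0.853 = 55916 W
P_out = 66.6×746 = 49684 W
Losses = P_in − P_out = 55916 − 49684 = 6232 W

6.23 kW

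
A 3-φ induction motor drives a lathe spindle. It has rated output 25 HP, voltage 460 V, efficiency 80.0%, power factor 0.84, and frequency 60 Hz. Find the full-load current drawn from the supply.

34.8 A

P_out = 25 × 746 = 18650 W
P_in = P_out / η = 18650 / 0.800 = 23313 W
I_L = P_in / (√3·V_L·cosφ) = 23313 / (1.732 × 460 × 0.84) = 34.8 A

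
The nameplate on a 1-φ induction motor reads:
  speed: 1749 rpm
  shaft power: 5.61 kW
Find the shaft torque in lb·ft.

ω = 2π × 1749/60 = 183.2 rad/s
τ = P/ω = 5610/183.2 = 30.62 N·m
In lb·ft: 30.62/1.356 = 22.6 lb·ft

22.6 lb·ft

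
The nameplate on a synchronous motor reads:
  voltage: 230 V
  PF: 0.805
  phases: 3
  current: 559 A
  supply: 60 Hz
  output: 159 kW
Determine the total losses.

20300 W

P_in = √3·V·I·cosφ = 1.732×230×559×0.805 = 179260 W
P_out = 159000 W
Losses = P_in − P_out = 179260 − 159000 = 20260 W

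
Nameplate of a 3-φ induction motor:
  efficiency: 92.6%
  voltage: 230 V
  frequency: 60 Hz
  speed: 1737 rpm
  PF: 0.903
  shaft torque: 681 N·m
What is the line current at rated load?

372 A

ω = 2π×1737/60 = 181.9 rad/s; P_out = τω = 681 × 181.9 = 123874 W
P_in = P_out / η = 123874 / 0.926 = 133773 W
I_L = P_in / (√3·V_L·cosφ) = 133773 / (1.732 × 230 × 0.903) = 372 A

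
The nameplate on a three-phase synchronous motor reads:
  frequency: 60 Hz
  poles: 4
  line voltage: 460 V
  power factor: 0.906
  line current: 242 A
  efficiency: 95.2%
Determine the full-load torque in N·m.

882 N·m

P_in = √3·V·I·cosφ = 1.732 × 460 × 242 × 0.906 = 174682 W
P_out = η·P_in = 0.952 × 174682 = 166297 W
n = n_s = 120×60/4 = 1800 rpm (synchronous)
ω = 2π×1800/60 = 188.5 rad/s
τ = P_out/ω = 166297/188.5 = 882 N·m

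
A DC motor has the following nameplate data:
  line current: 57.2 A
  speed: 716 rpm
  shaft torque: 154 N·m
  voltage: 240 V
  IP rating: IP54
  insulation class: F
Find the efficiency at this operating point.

ω = 2π × 716/60 = 74.98 rad/s; P_out = τω = 154 × 74.98 = 11547 W
P_in = V·I = 240 × 57.2 = 13728 W
η = P_out / P_in = 11547 / 13728 = 0.841 = 84.1%

84.1 %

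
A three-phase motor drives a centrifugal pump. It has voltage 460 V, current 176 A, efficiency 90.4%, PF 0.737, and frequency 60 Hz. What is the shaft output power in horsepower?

P_in = √3·V·I·cosφ = 1.732 × 460 × 176 × 0.737 = 103344 W
P_out = η·P_in = 0.904 × 103344 = 93423 W
= 93423/746 = 125 HP

125 HP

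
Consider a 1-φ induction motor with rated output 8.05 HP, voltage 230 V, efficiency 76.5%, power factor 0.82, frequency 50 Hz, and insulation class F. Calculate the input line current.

41.6 A

P_out = 8.05 × 746 = 6005 W
P_in = P_out / η = 6005 / 0.765 = 7850 W
I = P_in / (V·cosφ) = 7850 / (230 × 0.82) = 41.6 A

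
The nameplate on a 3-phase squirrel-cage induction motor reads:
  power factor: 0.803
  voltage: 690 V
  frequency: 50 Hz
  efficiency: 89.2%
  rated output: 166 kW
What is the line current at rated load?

P_out = 166 kW = 166000 W
P_in = P_out / η = 166000 / 0.892 = 186099 W
I_L = P_in / (√3·V_L·cosφ) = 186099 / (1.732 × 690 × 0.803) = 194 A

194 A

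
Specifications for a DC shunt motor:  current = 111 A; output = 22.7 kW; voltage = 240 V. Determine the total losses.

3940 W

P_in = V·I = 240×111 = 26640 W
P_out = 22700 W
Losses = P_in − P_out = 26640 − 22700 = 3940 W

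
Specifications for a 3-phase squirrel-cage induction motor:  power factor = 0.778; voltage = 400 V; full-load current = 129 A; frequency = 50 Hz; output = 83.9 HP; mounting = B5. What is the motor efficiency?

90.0 %

P_out = 83.9 × 746 = 62589 W
P_in = √3·V_L·I_L·cosφ = 1.732 × 400 × 129 × 0.778 = 69531 W
η = P_out / P_in = 62589 / 69531 = 0.900 = 90.0%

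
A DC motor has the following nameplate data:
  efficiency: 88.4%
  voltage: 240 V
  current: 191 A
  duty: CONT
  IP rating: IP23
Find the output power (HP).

P_in = V·I = 240 × 191 = 45840 W
P_out = η·P_in = 0.884 × 45840 = 40523 W
= 40523/746 = 54.3 HP

54.3 HP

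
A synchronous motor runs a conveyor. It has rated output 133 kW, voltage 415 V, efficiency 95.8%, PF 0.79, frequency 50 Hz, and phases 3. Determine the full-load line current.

244 A

P_out = 133 kW = 133000 W
P_in = P_out / η = 133000 / 0.958 = 138831 W
I_L = P_in / (√3·V_L·cosφ) = 138831 / (1.732 × 415 × 0.79) = 244 A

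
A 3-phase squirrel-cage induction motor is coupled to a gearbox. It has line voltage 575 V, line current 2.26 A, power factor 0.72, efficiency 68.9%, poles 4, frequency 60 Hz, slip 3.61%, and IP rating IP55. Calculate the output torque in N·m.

6.15 N·m

P_in = √3·V·I·cosφ = 1.732 × 575 × 2.26 × 0.72 = 1621 W
P_out = η·P_in = 0.689 × 1621 = 1117 W
n_s = 120×60/4 = 1800 rpm; n = 1800×(1−0.0361) = 1735 rpm
ω = 2π×1735/60 = 181.7 rad/s
τ = P_out/ω = 1117/181.7 = 6.15 N·m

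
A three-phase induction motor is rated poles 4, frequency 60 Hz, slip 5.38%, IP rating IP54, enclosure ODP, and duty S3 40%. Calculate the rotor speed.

1703 rpm

n_s = 120f/p = 120×60/4 = 1800 rpm
n = n_s(1 − s) = 1800 × (1 − 0.0538) = 1703 rpm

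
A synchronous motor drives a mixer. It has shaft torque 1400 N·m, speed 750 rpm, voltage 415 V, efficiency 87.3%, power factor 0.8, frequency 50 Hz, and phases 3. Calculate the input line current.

219 A

ω = 2π×750/60 = 78.54 rad/s; P_out = τω = 1400 × 78.54 = 109956 W
P_in = P_out / η = 109956 / 0.873 = 125952 W
I_L = P_in / (√3·V_L·cosφ) = 125952 / (1.732 × 415 × 0.8) = 219 A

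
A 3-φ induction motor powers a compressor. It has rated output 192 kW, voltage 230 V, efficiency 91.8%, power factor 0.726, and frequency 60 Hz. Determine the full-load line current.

723 A

P_out = 192 kW = 192000 W
P_in = P_out / η = 192000 / 0.918 = 209150 W
I_L = P_in / (√3·V_L·cosφ) = 209150 / (1.732 × 230 × 0.726) = 723 A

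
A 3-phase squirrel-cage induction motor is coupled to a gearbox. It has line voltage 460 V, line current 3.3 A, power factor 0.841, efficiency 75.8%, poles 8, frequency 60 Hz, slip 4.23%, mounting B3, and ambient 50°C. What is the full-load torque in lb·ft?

P_in = √3·V·I·cosφ = 1.732 × 460 × 3.3 × 0.841 = 2211 W
P_out = η·P_in = 0.758 × 2211 = 1676 W
n_s = 120×60/8 = 900 rpm; n = 900×(1−0.0423) = 862 rpm
ω = 2π×862/60 = 90.27 rad/s
τ = P_out/ω = 1676/90.27 = 18.57 N·m
In lb·ft: 18.57/1.356 = 13.7 lb·ft

13.7 lb·ft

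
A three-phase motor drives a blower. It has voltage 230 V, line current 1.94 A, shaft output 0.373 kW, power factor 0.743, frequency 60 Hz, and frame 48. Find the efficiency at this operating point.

65.0 %

P_out = 0.373 kW = 373 W
P_in = √3·V_L·I_L·cosφ = 1.732 × 230 × 1.94 × 0.743 = 574 W
η = P_out / P_in = 373 / 574 = 0.650 = 65.0%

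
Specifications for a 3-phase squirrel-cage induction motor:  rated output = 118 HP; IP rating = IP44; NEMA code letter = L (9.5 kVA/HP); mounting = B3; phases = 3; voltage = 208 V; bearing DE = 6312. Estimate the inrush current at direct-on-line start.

3110 A

S_LR = 9.5 × 118 = 1121 kVA
I_LR = S_LR/(√3·V_L) = 1121000/(1.732×208) = 3110 A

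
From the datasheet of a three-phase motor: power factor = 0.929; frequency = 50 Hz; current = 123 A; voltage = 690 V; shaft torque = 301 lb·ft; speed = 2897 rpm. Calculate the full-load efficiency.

90.7 %

τ = 301 lb·ft × 1.356 = 408.2 N·m
ω = 2π × 2897/60 = 303.4 rad/s; P_out = τω = 408.2 × 303.4 = 123848 W
P_in = √3·V_L·I_L·cosφ = 1.732 × 690 × 123 × 0.929 = 136558 W
η = P_out / P_in = 123848 / 136558 = 0.907 = 90.7%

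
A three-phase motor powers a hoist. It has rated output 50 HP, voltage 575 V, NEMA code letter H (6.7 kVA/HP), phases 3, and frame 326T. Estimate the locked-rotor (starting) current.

S_LR = 6.7 × 50 = 335 kVA
I_LR = S_LR/(√3·V_L) = 335000/(1.732×575) = 336 A

336 A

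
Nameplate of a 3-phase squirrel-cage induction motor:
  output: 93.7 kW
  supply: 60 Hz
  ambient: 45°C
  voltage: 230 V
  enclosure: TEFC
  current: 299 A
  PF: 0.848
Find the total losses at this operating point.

P_in = √3·V·I·cosφ = 1.732×230×299×0.848 = 101005 W
P_out = 93700 W
Losses = P_in − P_out = 101005 − 93700 = 7305 W

7310 W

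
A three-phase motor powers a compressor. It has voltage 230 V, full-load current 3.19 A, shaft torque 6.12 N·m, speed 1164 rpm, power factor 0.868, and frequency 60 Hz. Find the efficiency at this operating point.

67.6 %

ω = 2π × 1164/60 = 121.9 rad/s; P_out = τω = 6.12 × 121.9 = 746 W
P_in = √3·V_L·I_L·cosφ = 1.732 × 230 × 3.19 × 0.868 = 1103 W
η = P_out / P_in = 746 / 1103 = 0.676 = 67.6%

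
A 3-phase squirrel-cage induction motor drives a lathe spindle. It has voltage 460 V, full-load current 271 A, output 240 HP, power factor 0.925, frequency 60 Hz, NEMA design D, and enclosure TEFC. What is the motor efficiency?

P_out = 240 × 746 = 179040 W
P_in = √3·V_L·I_L·cosφ = 1.732 × 460 × 271 × 0.925 = 199718 W
η = P_out / P_in = 179040 / 199718 = 0.896 = 89.6%

89.6 %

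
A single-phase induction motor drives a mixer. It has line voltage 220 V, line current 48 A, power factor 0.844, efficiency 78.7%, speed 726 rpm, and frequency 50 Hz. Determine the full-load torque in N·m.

92.3 N·m

P_in = V·I·cosφ = 220 × 48 × 0.844 = 8913 W
P_out = η·P_in = 0.787 × 8913 = 7015 W
n = 726 rpm
ω = 2π×726/60 = 76.03 rad/s
τ = P_out/ω = 7015/76.03 = 92.3 N·m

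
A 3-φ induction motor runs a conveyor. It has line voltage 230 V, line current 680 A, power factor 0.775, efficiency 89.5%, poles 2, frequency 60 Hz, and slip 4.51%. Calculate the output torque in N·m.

P_in = √3·V·I·cosφ = 1.732 × 230 × 680 × 0.775 = 209936 W
P_out = η·P_in = 0.895 × 209936 = 187893 W
n_s = 120×60/2 = 3600 rpm; n = 3600×(1−0.0451) = 3438 rpm
ω = 2π×3438/60 = 360 rad/s
τ = P_out/ω = 187893/360 = 522 N·m

522 N·m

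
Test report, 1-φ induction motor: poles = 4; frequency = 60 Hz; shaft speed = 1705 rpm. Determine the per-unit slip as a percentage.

5.3 %

n_s = 120f/p = 120×60/4 = 1800 rpm
s = (n_s − n)/n_s = (1800 − 1705)/1800 = 0.0528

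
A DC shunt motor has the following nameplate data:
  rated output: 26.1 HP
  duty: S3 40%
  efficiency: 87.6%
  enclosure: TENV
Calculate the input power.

P_out = 26.1 × 746 = 19471 W
P_in = P_out/η = 19471/0.876 = 22227 W = 22.2 kW

22.2 kW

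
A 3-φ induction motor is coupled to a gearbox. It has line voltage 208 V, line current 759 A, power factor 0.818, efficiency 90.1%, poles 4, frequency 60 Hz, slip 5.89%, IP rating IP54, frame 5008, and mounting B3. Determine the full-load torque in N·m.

P_in = √3·V·I·cosφ = 1.732 × 208 × 759 × 0.818 = 223669 W
P_out = η·P_in = 0.901 × 223669 = 201526 W
n_s = 120×60/4 = 1800 rpm; n = 1800×(1−0.0589) = 1694 rpm
ω = 2π×1694/60 = 177.4 rad/s
τ = P_out/ω = 201526/177.4 = 1140 N·m

1140 N·m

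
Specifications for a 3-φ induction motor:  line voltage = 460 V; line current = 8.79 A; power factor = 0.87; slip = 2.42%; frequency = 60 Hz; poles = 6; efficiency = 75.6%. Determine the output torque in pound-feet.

P_in = √3·V·I·cosφ = 1.732 × 460 × 8.79 × 0.87 = 6093 W
P_out = η·P_in = 0.756 × 6093 = 4606 W
n_s = 120×60/6 = 1200 rpm; n = 1200×(1−0.0242) = 1171 rpm
ω = 2π×1171/60 = 122.6 rad/s
τ = P_out/ω = 4606/122.6 = 37.57 N·m
In lb·ft: 37.57/1.356 = 27.7 lb·ft

27.7 lb·ft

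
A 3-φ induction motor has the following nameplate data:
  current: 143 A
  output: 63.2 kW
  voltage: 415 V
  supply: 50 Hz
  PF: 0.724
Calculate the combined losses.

P_in = √3·V·I·cosφ = 1.732×415×143×0.724 = 74417 W
P_out = 63200 W
Losses = P_in − P_out = 74417 − 63200 = 11217 W

11200 W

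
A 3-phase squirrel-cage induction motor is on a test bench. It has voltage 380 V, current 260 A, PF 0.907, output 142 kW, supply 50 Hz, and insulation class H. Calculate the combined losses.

13.2 kW

P_in = √3·V·I·cosφ = 1.732×380×260×0.907 = 155207 W
P_out = 142000 W
Losses = P_in − P_out = 155207 − 142000 = 13207 W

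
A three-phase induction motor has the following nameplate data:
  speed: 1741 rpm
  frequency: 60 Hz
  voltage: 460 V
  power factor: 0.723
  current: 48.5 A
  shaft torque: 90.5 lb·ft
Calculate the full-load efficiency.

τ = 90.5 lb·ft × 1.356 = 122.7 N·m
ω = 2π × 1741/60 = 182.3 rad/s; P_out = τω = 122.7 × 182.3 = 22368 W
P_in = √3·V_L·I_L·cosφ = 1.732 × 460 × 48.5 × 0.723 = 27937 W
η = P_out / P_in = 22368 / 27937 = 0.801 = 80.1%

80.1 %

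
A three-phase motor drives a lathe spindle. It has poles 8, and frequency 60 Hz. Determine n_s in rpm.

900 rpm

n_s = 120f/p = 120×60/8 = 900 rpm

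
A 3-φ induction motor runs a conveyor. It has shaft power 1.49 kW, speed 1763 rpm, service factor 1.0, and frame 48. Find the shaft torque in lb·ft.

5.95 lb·ft

ω = 2π × 1763/60 = 184.6 rad/s
τ = P/ω = 1490/184.6 = 8.072 N·m
In lb·ft: 8.072/1.356 = 5.95 lb·ft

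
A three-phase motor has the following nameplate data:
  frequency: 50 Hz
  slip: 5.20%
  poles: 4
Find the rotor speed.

n_s = 120f/p = 120×50/4 = 1500 rpm
n = n_s(1 − s) = 1500 × (1 − 0.052) = 1422 rpm

1422 rpm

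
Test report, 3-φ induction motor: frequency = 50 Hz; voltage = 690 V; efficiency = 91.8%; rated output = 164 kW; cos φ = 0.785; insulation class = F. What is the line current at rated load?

P_out = 164 kW = 164000 W
P_in = P_out / η = 164000 / 0.918 = 178649 W
I_L = P_in / (√3·V_L·cosφ) = 178649 / (1.732 × 690 × 0.785) = 190 A

190 A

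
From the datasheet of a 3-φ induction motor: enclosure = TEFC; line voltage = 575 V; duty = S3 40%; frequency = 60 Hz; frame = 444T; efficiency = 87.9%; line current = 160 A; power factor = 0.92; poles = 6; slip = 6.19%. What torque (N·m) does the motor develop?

1090 N·m

P_in = √3·V·I·cosφ = 1.732 × 575 × 160 × 0.92 = 146596 W
P_out = η·P_in = 0.879 × 146596 = 128858 W
n_s = 120×60/6 = 1200 rpm; n = 1200×(1−0.0619) = 1126 rpm
ω = 2π×1126/60 = 117.9 rad/s
τ = P_out/ω = 128858/117.9 = 1090 N·m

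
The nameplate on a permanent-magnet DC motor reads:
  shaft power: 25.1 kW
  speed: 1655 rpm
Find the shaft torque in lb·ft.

ω = 2π × 1655/60 = 173.3 rad/s
τ = P/ω = 25100/173.3 = 144.8 N·m
In lb·ft: 144.8/1.356 = 107 lb·ft

107 lb·ft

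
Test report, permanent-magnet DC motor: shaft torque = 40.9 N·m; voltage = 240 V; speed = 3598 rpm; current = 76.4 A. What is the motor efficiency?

ω = 2π × 3598/60 = 376.8 rad/s; P_out = τω = 40.9 × 376.8 = 15411 W
P_in = V·I = 240 × 76.4 = 18336 W
η = P_out / P_in = 15411 / 18336 = 0.840 = 84.0%

84.0 %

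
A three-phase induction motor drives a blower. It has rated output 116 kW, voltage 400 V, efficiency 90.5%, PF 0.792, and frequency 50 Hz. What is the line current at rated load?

234 A

P_out = 116 kW = 116000 W
P_in = P_out / η = 116000 / 0.905 = 128177 W
I_L = P_in / (√3·V_L·cosφ) = 128177 / (1.732 × 400 × 0.792) = 234 A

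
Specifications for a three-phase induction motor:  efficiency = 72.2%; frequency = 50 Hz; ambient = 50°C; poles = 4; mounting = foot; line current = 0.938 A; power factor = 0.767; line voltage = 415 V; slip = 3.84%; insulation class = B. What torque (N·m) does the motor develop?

2.47 N·m

P_in = √3·V·I·cosφ = 1.732 × 415 × 0.938 × 0.767 = 517 W
P_out = η·P_in = 0.722 × 517 = 373 W
n_s = 120×50/4 = 1500 rpm; n = 1500×(1−0.0384) = 1442 rpm
ω = 2π×1442/60 = 151 rad/s
τ = P_out/ω = 373/151 = 2.47 N·m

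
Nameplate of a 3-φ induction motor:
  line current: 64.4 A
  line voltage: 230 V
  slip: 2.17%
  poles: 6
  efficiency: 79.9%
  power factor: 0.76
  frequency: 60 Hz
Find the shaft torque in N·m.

P_in = √3·V·I·cosφ = 1.732 × 230 × 64.4 × 0.76 = 19497 W
P_out = η·P_in = 0.799 × 19497 = 15578 W
n_s = 120×60/6 = 1200 rpm; n = 1200×(1−0.0217) = 1174 rpm
ω = 2π×1174/60 = 122.9 rad/s
τ = P_out/ω = 15578/122.9 = 127 N·m

127 N·m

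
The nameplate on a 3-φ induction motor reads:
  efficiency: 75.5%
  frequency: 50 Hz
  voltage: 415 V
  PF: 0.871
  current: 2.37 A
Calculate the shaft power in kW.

1.12 kW

P_in = √3·V·I·cosφ = 1.732 × 415 × 2.37 × 0.871 = 1484 W
P_out = η·P_in = 0.755 × 1484 = 1120 W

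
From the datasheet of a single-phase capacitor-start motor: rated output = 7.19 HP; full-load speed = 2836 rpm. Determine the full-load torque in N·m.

P_out = 7.19 × 746 = 5364 W
ω = 2π × 2836/60 = 297 rad/s
τ = P_out/ω = 5364/297 = 18.1 N·m

18.1 N·m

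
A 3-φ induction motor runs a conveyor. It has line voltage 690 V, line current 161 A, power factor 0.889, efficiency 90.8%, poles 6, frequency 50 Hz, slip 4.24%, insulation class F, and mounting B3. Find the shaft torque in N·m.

P_in = √3·V·I·cosφ = 1.732 × 690 × 161 × 0.889 = 171051 W
P_out = η·P_in = 0.908 × 171051 = 155314 W
n_s = 120×50/6 = 1000 rpm; n = 1000×(1−0.0424) = 958 rpm
ω = 2π×958/60 = 100.3 rad/s
τ = P_out/ω = 155314/100.3 = 1550 N·m

1550 N·m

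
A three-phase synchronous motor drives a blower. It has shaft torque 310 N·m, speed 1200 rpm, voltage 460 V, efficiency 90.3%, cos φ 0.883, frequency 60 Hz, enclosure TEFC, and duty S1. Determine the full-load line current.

61.3 A

ω = 2π×1200/60 = 125.7 rad/s; P_out = τω = 310 × 125.7 = 38967 W
P_in = P_out / η = 38967 / 0.903 = 43153 W
I_L = P_in / (√3·V_L·cosφ) = 43153 / (1.732 × 460 × 0.883) = 61.3 A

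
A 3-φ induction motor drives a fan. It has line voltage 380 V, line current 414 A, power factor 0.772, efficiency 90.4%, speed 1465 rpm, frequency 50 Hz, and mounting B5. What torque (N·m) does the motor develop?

P_in = √3·V·I·cosφ = 1.732 × 380 × 414 × 0.772 = 210353 W
P_out = η·P_in = 0.904 × 210353 = 190159 W
n = 1465 rpm
ω = 2π×1465/60 = 153.4 rad/s
τ = P_out/ω = 190159/153.4 = 1240 N·m

1240 N·m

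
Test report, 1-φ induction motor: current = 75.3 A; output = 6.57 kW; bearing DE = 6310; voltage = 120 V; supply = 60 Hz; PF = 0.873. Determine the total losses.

1.32 kW

P_in = V·I·cosφ = 120×75.3×0.873 = 7888 W
P_out = 6570 W
Losses = P_in − P_out = 7888 − 6570 = 1318 W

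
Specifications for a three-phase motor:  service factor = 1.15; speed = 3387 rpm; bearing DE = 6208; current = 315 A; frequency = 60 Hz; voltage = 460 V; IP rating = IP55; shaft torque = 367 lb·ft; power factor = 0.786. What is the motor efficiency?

τ = 367 lb·ft × 1.356 = 497.7 N·m
ω = 2π × 3387/60 = 354.7 rad/s; P_out = τω = 497.7 × 354.7 = 176534 W
P_in = √3·V_L·I_L·cosφ = 1.732 × 460 × 315 × 0.786 = 197260 W
η = P_out / P_in = 176534 / 197260 = 0.895 = 89.5%

89.5 %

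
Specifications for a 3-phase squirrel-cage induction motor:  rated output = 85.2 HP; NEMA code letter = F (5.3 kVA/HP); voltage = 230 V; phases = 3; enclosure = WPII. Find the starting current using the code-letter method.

1130 A

S_LR = 5.3 × 85.2 = 451.56 kVA
I_LR = S_LR/(√3·V_L) = 451560/(1.732×230) = 1130 A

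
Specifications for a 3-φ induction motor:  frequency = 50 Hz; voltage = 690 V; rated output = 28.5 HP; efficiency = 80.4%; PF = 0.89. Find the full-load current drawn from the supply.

P_out = 28.5 × 746 = 21261 W
P_in = P_out / η = 21261 / 0.804 = 26444 W
I_L = P_in / (√3·V_L·cosφ) = 26444 / (1.732 × 690 × 0.89) = 24.9 A

24.9 A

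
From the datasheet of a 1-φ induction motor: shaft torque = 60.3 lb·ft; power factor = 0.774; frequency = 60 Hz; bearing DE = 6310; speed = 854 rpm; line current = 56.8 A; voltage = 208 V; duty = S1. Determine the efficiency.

τ = 60.3 lb·ft × 1.356 = 81.77 N·m
ω = 2π × 854/60 = 89.43 rad/s; P_out = τω = 81.77 × 89.43 = 7313 W
P_in = V·I·cosφ = 208 × 56.8 × 0.774 = 9144 W
η = P_out / P_in = 7313 / 9144 = 0.800 = 80.0%

80.0 %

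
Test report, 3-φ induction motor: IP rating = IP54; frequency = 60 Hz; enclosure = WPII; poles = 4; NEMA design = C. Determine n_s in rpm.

1800 rpm

n_s = 120f/p = 120×60/4 = 1800 rpm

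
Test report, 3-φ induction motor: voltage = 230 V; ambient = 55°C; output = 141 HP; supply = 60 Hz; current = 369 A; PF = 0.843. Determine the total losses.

18700 W

P_in = √3·V·I·cosφ = 1.732×230×369×0.843 = 123917 W
P_out = 141×746 = 105186 W
Losses = P_in − P_out = 123917 − 105186 = 18731 W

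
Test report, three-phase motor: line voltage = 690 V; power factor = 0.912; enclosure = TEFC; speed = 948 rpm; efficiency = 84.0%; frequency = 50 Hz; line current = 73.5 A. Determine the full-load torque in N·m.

P_in = √3·V·I·cosφ = 1.732 × 690 × 73.5 × 0.912 = 80109 W
P_out = η·P_in = 0.84 × 80109 = 67292 W
n = 948 rpm
ω = 2π×948/60 = 99.27 rad/s
τ = P_out/ω = 67292/99.27 = 678 N·m

678 N·m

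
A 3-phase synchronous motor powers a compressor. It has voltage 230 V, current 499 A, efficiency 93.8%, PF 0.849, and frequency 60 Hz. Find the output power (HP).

212 HP

P_in = √3·V·I·cosφ = 1.732 × 230 × 499 × 0.849 = 168766 W
P_out = η·P_in = 0.938 × 168766 = 158303 W
= 158303/746 = 212 HP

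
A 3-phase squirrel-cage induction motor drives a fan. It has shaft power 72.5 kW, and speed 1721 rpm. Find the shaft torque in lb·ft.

297 lb·ft

ω = 2π × 1721/60 = 180.2 rad/s
τ = P/ω = 72500/180.2 = 402.3 N·m
In lb·ft: 402.3/1.356 = 297 lb·ft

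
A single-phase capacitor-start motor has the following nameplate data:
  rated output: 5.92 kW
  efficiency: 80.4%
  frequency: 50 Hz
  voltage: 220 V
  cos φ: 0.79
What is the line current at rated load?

42.4 A

P_out = 5.92 kW = 5920 W
P_in = P_out / η = 5920 / 0.804 = 7363 W
I = P_in / (V·cosφ) = 7363 / (220 × 0.79) = 42.4 A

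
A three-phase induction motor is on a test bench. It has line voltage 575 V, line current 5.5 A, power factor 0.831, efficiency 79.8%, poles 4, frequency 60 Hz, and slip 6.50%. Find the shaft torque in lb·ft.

P_in = √3·V·I·cosφ = 1.732 × 575 × 5.5 × 0.831 = 4552 W
P_out = η·P_in = 0.798 × 4552 = 3632 W
n_s = 120×60/4 = 1800 rpm; n = 1800×(1−0.065) = 1683 rpm
ω = 2π×1683/60 = 176.2 rad/s
τ = P_out/ω = 3632/176.2 = 20.61 N·m
In lb·ft: 20.61/1.356 = 15.2 lb·ft

15.2 lb·ft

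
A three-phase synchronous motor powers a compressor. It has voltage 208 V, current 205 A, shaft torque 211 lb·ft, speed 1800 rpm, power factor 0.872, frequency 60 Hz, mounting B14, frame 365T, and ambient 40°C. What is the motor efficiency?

83.7 %

τ = 211 lb·ft × 1.356 = 286.1 N·m
ω = 2π × 1800/60 = 188.5 rad/s; P_out = τω = 286.1 × 188.5 = 53930 W
P_in = √3·V_L·I_L·cosφ = 1.732 × 208 × 205 × 0.872 = 64399 W
η = P_out / P_in = 53930 / 64399 = 0.837 = 83.7%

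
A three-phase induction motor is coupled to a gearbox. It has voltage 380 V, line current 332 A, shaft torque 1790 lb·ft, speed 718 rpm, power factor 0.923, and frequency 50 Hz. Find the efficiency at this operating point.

90.5 %

τ = 1790 lb·ft × 1.356 = 2427 N·m
ω = 2π × 718/60 = 75.19 rad/s; P_out = τω = 2427 × 75.19 = 182486 W
P_in = √3·V_L·I_L·cosφ = 1.732 × 380 × 332 × 0.923 = 201684 W
η = P_out / P_in = 182486 / 201684 = 0.905 = 90.5%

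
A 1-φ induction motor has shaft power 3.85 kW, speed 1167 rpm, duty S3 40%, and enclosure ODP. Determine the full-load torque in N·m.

31.5 N·m

ω = 2π × 1167/60 = 122.2 rad/s
τ = P/ω = 3850/122.2 = 31.5 N·m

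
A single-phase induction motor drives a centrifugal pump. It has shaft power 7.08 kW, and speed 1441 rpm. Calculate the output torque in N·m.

46.9 N·m

ω = 2π × 1441/60 = 150.9 rad/s
τ = P/ω = 7080/150.9 = 46.9 N·m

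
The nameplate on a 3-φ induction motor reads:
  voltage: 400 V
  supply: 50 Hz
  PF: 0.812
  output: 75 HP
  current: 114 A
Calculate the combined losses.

P_in = √3·V·I·cosφ = 1.732×400×114×0.812 = 64131 W
P_out = 75×746 = 55950 W
Losses = P_in − P_out = 64131 − 55950 = 8181 W

8.18 kW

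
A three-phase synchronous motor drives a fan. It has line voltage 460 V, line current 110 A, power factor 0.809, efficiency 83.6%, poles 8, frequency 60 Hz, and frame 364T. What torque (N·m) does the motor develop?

P_in = √3·V·I·cosφ = 1.732 × 460 × 110 × 0.809 = 70900 W
P_out = η·P_in = 0.836 × 70900 = 59272 W
n = n_s = 120×60/8 = 900 rpm (synchronous)
ω = 2π×900/60 = 94.25 rad/s
τ = P_out/ω = 59272/94.25 = 629 N·m

629 N·m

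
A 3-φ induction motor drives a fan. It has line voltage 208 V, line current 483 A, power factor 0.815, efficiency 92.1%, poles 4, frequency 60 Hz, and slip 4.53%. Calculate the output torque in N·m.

P_in = √3·V·I·cosφ = 1.732 × 208 × 483 × 0.815 = 141813 W
P_out = η·P_in = 0.921 × 141813 = 130610 W
n_s = 120×60/4 = 1800 rpm; n = 1800×(1−0.0453) = 1718 rpm
ω = 2π×1718/60 = 179.9 rad/s
τ = P_out/ω = 130610/179.9 = 726 N·m

726 N·m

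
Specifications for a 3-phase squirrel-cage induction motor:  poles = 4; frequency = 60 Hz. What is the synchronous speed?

1800 rpm

n_s = 120f/p = 120×60/4 = 1800 rpm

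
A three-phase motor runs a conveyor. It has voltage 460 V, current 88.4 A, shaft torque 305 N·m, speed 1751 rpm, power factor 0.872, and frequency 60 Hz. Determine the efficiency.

91.1 %

ω = 2π × 1751/60 = 183.4 rad/s; P_out = τω = 305 × 183.4 = 55937 W
P_in = √3·V_L·I_L·cosφ = 1.732 × 460 × 88.4 × 0.872 = 61415 W
η = P_out / P_in = 55937 / 61415 = 0.911 = 91.1%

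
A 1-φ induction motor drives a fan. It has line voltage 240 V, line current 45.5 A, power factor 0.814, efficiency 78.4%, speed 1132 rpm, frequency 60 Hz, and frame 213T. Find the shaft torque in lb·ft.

43.4 lb·ft

P_in = V·I·cosφ = 240 × 45.5 × 0.814 = 8889 W
P_out = η·P_in = 0.784 × 8889 = 6969 W
n = 1132 rpm
ω = 2π×1132/60 = 118.5 rad/s
τ = P_out/ω = 6969/118.5 = 58.81 N·m
In lb·ft: 58.81/1.356 = 43.4 lb·ft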